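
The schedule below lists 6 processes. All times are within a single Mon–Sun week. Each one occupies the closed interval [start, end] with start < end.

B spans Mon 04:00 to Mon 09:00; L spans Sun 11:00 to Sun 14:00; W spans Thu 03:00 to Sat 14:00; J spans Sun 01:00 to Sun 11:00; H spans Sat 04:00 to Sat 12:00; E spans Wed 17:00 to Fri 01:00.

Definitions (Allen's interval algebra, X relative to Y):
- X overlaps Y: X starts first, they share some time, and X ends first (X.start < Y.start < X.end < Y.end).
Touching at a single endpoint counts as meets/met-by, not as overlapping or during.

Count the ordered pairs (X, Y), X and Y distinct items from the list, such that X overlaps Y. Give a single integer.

Checking all 30 ordered pairs for relation 'overlaps'; matching pairs in alphabetical order:
(E, W): E overlaps W ✓
Count: 1.

1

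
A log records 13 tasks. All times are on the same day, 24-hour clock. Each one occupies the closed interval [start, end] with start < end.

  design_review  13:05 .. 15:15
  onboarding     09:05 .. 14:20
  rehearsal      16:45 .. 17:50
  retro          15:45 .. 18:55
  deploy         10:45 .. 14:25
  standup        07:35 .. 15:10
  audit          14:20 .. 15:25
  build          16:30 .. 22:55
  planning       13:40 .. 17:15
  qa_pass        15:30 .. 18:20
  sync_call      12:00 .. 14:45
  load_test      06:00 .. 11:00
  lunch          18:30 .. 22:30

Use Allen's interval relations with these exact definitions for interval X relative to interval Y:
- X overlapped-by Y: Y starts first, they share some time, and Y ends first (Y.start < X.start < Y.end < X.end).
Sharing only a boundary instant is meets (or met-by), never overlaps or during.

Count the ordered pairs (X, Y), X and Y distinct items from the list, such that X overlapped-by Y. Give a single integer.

27

Checking all 156 ordered pairs for relation 'overlapped-by'; matching pairs in alphabetical order:
(audit, deploy): audit overlapped-by deploy ✓
(audit, design_review): audit overlapped-by design_review ✓
(audit, standup): audit overlapped-by standup ✓
(audit, sync_call): audit overlapped-by sync_call ✓
(build, planning): build overlapped-by planning ✓
(build, qa_pass): build overlapped-by qa_pass ✓
(build, retro): build overlapped-by retro ✓
(deploy, load_test): deploy overlapped-by load_test ✓
(deploy, onboarding): deploy overlapped-by onboarding ✓
(design_review, deploy): design_review overlapped-by deploy ✓
(design_review, onboarding): design_review overlapped-by onboarding ✓
(design_review, standup): design_review overlapped-by standup ✓
(design_review, sync_call): design_review overlapped-by sync_call ✓
(lunch, retro): lunch overlapped-by retro ✓
(onboarding, load_test): onboarding overlapped-by load_test ✓
(planning, deploy): planning overlapped-by deploy ✓
(planning, design_review): planning overlapped-by design_review ✓
(planning, onboarding): planning overlapped-by onboarding ✓
(planning, standup): planning overlapped-by standup ✓
(planning, sync_call): planning overlapped-by sync_call ✓
(qa_pass, planning): qa_pass overlapped-by planning ✓
(rehearsal, planning): rehearsal overlapped-by planning ✓
(retro, planning): retro overlapped-by planning ✓
(retro, qa_pass): retro overlapped-by qa_pass ✓
... plus 3 further pairs not listed.
Count: 27.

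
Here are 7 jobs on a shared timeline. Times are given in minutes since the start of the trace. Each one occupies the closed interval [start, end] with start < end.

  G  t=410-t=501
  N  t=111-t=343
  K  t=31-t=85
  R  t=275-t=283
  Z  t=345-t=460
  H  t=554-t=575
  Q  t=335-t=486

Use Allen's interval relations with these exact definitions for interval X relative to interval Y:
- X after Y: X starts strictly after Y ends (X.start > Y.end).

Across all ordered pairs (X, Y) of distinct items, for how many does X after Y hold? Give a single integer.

Checking all 42 ordered pairs for relation 'after'; matching pairs in alphabetical order:
(G, K): G after K ✓
(G, N): G after N ✓
(G, R): G after R ✓
(H, G): H after G ✓
(H, K): H after K ✓
(H, N): H after N ✓
(H, Q): H after Q ✓
(H, R): H after R ✓
(H, Z): H after Z ✓
(N, K): N after K ✓
(Q, K): Q after K ✓
(Q, R): Q after R ✓
(R, K): R after K ✓
(Z, K): Z after K ✓
(Z, N): Z after N ✓
(Z, R): Z after R ✓
Count: 16.

16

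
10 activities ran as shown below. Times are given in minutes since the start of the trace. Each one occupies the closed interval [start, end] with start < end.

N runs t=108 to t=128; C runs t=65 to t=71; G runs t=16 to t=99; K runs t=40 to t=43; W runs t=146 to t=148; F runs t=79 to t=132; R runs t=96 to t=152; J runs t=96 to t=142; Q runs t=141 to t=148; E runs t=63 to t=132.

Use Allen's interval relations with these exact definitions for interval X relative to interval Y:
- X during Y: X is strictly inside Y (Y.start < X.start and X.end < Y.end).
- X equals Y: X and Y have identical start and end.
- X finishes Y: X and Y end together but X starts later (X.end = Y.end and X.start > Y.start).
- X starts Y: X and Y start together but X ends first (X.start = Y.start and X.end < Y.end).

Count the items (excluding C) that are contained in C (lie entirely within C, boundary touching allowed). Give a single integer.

Target C = [t=65, t=71].
E [t=63, t=132] → contains → no.
F [t=79, t=132] → after → no.
G [t=16, t=99] → contains → no.
J [t=96, t=142] → after → no.
K [t=40, t=43] → before → no.
N [t=108, t=128] → after → no.
Q [t=141, t=148] → after → no.
R [t=96, t=152] → after → no.
W [t=146, t=148] → after → no.
Total: 0.

0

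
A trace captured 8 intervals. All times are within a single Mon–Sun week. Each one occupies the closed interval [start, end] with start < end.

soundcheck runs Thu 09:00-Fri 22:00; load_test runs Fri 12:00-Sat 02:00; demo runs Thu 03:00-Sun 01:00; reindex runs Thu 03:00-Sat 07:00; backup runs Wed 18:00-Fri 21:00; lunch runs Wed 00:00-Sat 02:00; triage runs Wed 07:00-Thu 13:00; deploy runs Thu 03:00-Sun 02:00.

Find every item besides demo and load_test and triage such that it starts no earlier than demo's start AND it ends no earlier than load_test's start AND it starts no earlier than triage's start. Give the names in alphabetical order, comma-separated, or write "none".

deploy, reindex, soundcheck

Conditions: its start is no earlier than demo's start (X.start >= Thu 03:00) AND its end is no earlier than load_test's start (X.end >= Fri 12:00) AND its start is no earlier than triage's start (X.start >= Wed 07:00).
backup: start Wed 18:00 >= Thu 03:00? ✗; end Fri 21:00 >= Fri 12:00? ✓; start Wed 18:00 >= Wed 07:00? ✓ → no.
deploy: start Thu 03:00 >= Thu 03:00? ✓; end Sun 02:00 >= Fri 12:00? ✓; start Thu 03:00 >= Wed 07:00? ✓ → yes.
lunch: start Wed 00:00 >= Thu 03:00? ✗; end Sat 02:00 >= Fri 12:00? ✓; start Wed 00:00 >= Wed 07:00? ✗ → no.
reindex: start Thu 03:00 >= Thu 03:00? ✓; end Sat 07:00 >= Fri 12:00? ✓; start Thu 03:00 >= Wed 07:00? ✓ → yes.
soundcheck: start Thu 09:00 >= Thu 03:00? ✓; end Fri 22:00 >= Fri 12:00? ✓; start Thu 09:00 >= Wed 07:00? ✓ → yes.
Result: deploy, reindex, soundcheck.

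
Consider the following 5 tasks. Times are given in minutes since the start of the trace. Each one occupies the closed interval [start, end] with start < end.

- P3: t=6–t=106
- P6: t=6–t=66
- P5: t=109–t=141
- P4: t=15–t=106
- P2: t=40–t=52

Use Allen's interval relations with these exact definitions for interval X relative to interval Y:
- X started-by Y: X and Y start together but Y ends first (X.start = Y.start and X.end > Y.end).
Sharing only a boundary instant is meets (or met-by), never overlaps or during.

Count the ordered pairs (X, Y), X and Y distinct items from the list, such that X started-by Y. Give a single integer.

Checking all 20 ordered pairs for relation 'started-by'; matching pairs in alphabetical order:
(P3, P6): P3 started-by P6 ✓
Count: 1.

1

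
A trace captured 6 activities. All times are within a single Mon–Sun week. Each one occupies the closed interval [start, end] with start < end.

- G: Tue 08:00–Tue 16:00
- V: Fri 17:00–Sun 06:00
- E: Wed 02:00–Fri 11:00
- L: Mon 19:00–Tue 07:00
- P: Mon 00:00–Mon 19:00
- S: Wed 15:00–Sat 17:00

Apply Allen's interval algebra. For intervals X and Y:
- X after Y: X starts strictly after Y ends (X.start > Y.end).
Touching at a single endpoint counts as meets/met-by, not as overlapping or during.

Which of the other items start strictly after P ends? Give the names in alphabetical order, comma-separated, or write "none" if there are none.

Target P = [Mon 00:00, Mon 19:00].
E [Wed 02:00, Fri 11:00] → after → yes.
G [Tue 08:00, Tue 16:00] → after → yes.
L [Mon 19:00, Tue 07:00] → met-by → no.
S [Wed 15:00, Sat 17:00] → after → yes.
V [Fri 17:00, Sun 06:00] → after → yes.
Result: E, G, S, V.

E, G, S, V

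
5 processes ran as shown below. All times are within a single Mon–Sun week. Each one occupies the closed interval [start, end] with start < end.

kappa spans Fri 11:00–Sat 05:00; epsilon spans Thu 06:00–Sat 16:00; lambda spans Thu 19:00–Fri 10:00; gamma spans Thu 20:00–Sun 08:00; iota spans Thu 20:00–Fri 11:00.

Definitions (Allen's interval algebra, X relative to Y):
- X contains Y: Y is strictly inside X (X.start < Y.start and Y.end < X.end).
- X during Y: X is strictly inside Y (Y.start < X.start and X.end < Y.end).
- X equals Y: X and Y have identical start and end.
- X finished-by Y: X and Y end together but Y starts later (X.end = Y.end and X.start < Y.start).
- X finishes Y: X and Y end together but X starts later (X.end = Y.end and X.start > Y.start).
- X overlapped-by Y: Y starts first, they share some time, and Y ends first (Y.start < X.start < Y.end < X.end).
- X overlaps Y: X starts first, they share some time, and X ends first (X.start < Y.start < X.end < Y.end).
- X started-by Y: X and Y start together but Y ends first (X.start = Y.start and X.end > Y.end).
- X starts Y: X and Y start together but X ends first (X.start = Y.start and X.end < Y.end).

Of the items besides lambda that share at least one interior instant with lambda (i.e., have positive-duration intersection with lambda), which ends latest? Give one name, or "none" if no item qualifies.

Target lambda = [Thu 19:00, Fri 10:00].
epsilon [Thu 06:00, Sat 16:00] → contains → candidate.
gamma [Thu 20:00, Sun 08:00] → overlapped-by → candidate.
iota [Thu 20:00, Fri 11:00] → overlapped-by → candidate.
kappa [Fri 11:00, Sat 05:00] → after → excluded.
Among candidates, latest end is Sun 08:00 → gamma.

gamma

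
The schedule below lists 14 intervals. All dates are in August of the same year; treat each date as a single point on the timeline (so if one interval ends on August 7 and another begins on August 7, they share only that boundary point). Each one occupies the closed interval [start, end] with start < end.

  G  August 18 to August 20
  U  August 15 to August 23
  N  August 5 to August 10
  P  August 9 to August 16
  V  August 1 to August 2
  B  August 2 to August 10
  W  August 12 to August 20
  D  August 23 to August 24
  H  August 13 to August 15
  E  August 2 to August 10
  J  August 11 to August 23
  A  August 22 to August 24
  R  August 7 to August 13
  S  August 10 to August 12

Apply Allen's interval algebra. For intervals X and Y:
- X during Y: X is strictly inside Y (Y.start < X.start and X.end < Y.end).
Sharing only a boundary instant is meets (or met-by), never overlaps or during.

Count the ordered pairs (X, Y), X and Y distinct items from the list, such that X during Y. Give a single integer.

8

Checking all 182 ordered pairs for relation 'during'; matching pairs in alphabetical order:
(G, J): G during J ✓
(G, U): G during U ✓
(H, J): H during J ✓
(H, P): H during P ✓
(H, W): H during W ✓
(S, P): S during P ✓
(S, R): S during R ✓
(W, J): W during J ✓
Count: 8.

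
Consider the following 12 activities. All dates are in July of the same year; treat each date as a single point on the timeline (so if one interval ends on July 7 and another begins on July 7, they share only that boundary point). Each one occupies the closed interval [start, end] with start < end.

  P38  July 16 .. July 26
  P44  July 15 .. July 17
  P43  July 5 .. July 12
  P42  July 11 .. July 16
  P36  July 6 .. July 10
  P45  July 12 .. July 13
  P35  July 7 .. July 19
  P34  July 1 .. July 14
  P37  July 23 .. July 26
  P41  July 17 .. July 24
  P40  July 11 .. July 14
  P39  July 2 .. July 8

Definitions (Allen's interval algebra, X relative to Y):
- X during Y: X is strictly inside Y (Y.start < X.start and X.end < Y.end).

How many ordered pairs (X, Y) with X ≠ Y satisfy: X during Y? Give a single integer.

12

Checking all 132 ordered pairs for relation 'during'; matching pairs in alphabetical order:
(P36, P34): P36 during P34 ✓
(P36, P43): P36 during P43 ✓
(P39, P34): P39 during P34 ✓
(P40, P35): P40 during P35 ✓
(P41, P38): P41 during P38 ✓
(P42, P35): P42 during P35 ✓
(P43, P34): P43 during P34 ✓
(P44, P35): P44 during P35 ✓
(P45, P34): P45 during P34 ✓
(P45, P35): P45 during P35 ✓
(P45, P40): P45 during P40 ✓
(P45, P42): P45 during P42 ✓
Count: 12.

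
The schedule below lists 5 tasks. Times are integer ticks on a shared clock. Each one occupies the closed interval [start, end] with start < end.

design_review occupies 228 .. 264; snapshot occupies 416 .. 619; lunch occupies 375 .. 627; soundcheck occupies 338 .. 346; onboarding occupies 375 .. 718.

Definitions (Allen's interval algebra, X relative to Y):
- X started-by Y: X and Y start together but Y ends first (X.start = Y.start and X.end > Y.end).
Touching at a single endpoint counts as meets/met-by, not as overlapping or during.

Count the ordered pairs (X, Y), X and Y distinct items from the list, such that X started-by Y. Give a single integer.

Checking all 20 ordered pairs for relation 'started-by'; matching pairs in alphabetical order:
(onboarding, lunch): onboarding started-by lunch ✓
Count: 1.

1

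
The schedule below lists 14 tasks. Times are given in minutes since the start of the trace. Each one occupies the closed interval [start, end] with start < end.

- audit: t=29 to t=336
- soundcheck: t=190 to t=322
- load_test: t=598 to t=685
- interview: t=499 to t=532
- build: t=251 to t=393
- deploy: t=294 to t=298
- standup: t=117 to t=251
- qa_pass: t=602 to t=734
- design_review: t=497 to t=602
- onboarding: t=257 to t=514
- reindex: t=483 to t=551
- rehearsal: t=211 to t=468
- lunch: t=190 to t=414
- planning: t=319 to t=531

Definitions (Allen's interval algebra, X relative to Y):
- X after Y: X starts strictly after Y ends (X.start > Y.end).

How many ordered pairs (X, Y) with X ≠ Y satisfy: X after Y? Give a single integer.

Checking all 182 ordered pairs for relation 'after'; matching pairs in alphabetical order:
(deploy, standup): deploy after standup ✓
(design_review, audit): design_review after audit ✓
(design_review, build): design_review after build ✓
(design_review, deploy): design_review after deploy ✓
(design_review, lunch): design_review after lunch ✓
(design_review, rehearsal): design_review after rehearsal ✓
(design_review, soundcheck): design_review after soundcheck ✓
(design_review, standup): design_review after standup ✓
(interview, audit): interview after audit ✓
(interview, build): interview after build ✓
(interview, deploy): interview after deploy ✓
(interview, lunch): interview after lunch ✓
(interview, rehearsal): interview after rehearsal ✓
(interview, soundcheck): interview after soundcheck ✓
(interview, standup): interview after standup ✓
(load_test, audit): load_test after audit ✓
(load_test, build): load_test after build ✓
(load_test, deploy): load_test after deploy ✓
(load_test, interview): load_test after interview ✓
(load_test, lunch): load_test after lunch ✓
(load_test, onboarding): load_test after onboarding ✓
(load_test, planning): load_test after planning ✓
(load_test, rehearsal): load_test after rehearsal ✓
(load_test, reindex): load_test after reindex ✓
... plus 23 further pairs not listed.
Count: 47.

47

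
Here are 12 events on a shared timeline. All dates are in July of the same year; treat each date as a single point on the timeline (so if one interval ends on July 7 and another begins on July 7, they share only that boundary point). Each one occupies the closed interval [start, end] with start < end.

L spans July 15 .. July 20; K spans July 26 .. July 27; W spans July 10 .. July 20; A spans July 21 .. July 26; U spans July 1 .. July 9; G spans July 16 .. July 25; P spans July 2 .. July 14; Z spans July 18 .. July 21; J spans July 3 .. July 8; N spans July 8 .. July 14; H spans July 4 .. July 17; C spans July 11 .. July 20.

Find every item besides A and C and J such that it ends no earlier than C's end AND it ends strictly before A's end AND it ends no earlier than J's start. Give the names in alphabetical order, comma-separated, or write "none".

Conditions: its end is no earlier than C's end (X.end >= July 20) AND its end is strictly before A's end (X.end < July 26) AND its end is no earlier than J's start (X.end >= July 3).
G: end July 25 >= July 20? ✓; end July 25 < July 26? ✓; end July 25 >= July 3? ✓ → yes.
H: end July 17 >= July 20? ✗; end July 17 < July 26? ✓; end July 17 >= July 3? ✓ → no.
K: end July 27 >= July 20? ✓; end July 27 < July 26? ✗; end July 27 >= July 3? ✓ → no.
L: end July 20 >= July 20? ✓; end July 20 < July 26? ✓; end July 20 >= July 3? ✓ → yes.
N: end July 14 >= July 20? ✗; end July 14 < July 26? ✓; end July 14 >= July 3? ✓ → no.
P: end July 14 >= July 20? ✗; end July 14 < July 26? ✓; end July 14 >= July 3? ✓ → no.
U: end July 9 >= July 20? ✗; end July 9 < July 26? ✓; end July 9 >= July 3? ✓ → no.
W: end July 20 >= July 20? ✓; end July 20 < July 26? ✓; end July 20 >= July 3? ✓ → yes.
Z: end July 21 >= July 20? ✓; end July 21 < July 26? ✓; end July 21 >= July 3? ✓ → yes.
Result: G, L, W, Z.

G, L, W, Z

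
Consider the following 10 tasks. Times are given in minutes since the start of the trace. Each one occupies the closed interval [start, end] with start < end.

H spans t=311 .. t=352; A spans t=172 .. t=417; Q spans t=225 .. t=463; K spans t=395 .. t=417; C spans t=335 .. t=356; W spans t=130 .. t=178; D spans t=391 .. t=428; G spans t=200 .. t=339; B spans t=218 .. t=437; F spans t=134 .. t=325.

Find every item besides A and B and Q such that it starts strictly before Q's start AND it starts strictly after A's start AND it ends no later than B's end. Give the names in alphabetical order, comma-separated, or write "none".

G

Conditions: its start is strictly before Q's start (X.start < t=225) AND its start is strictly after A's start (X.start > t=172) AND its end is no later than B's end (X.end <= t=437).
C: start t=335 < t=225? ✗; start t=335 > t=172? ✓; end t=356 <= t=437? ✓ → no.
D: start t=391 < t=225? ✗; start t=391 > t=172? ✓; end t=428 <= t=437? ✓ → no.
F: start t=134 < t=225? ✓; start t=134 > t=172? ✗; end t=325 <= t=437? ✓ → no.
G: start t=200 < t=225? ✓; start t=200 > t=172? ✓; end t=339 <= t=437? ✓ → yes.
H: start t=311 < t=225? ✗; start t=311 > t=172? ✓; end t=352 <= t=437? ✓ → no.
K: start t=395 < t=225? ✗; start t=395 > t=172? ✓; end t=417 <= t=437? ✓ → no.
W: start t=130 < t=225? ✓; start t=130 > t=172? ✗; end t=178 <= t=437? ✓ → no.
Result: G.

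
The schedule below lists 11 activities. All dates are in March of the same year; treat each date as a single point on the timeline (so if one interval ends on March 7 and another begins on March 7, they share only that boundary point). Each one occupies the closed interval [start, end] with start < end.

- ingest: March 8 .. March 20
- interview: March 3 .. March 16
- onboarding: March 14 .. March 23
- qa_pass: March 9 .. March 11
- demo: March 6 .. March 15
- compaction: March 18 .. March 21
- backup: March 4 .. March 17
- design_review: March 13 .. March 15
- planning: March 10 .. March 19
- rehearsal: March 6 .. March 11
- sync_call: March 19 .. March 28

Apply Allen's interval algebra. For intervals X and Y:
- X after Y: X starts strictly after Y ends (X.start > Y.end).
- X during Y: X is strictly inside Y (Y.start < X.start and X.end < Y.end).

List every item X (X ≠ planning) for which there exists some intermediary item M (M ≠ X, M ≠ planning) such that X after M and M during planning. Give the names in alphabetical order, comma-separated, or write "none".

Target planning = [March 10, March 19].
Intermediaries M with M during planning: design_review.
Via design_review — items with X after design_review: compaction, sync_call.
Union: compaction, sync_call.

compaction, sync_call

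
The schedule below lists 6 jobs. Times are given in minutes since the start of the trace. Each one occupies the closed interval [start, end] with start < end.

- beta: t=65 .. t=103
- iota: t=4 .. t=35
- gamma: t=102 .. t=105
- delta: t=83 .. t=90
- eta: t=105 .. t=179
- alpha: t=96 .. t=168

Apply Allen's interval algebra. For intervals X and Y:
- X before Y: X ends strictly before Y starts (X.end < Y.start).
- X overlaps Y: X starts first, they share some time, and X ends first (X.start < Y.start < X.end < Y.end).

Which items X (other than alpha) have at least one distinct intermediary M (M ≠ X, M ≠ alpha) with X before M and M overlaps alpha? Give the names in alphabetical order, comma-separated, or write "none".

iota

Target alpha = [t=96, t=168].
Intermediaries M with M overlaps alpha: beta.
Via beta — items with X before beta: iota.
Union: iota.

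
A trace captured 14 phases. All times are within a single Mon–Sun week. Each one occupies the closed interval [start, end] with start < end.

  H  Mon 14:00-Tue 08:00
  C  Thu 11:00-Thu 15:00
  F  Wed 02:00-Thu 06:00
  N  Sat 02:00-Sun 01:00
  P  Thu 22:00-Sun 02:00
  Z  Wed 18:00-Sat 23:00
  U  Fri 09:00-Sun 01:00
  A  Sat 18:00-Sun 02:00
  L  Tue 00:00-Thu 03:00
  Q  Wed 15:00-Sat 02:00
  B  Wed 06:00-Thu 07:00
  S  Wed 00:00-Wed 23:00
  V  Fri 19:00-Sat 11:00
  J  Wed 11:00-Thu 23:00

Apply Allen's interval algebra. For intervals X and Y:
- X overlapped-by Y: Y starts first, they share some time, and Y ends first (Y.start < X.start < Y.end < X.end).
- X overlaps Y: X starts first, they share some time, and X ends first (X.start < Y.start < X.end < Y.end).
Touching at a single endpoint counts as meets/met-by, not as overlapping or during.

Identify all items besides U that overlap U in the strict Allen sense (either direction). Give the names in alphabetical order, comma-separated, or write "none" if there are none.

A, Q, Z

Target U = [Fri 09:00, Sun 01:00].
A [Sat 18:00, Sun 02:00] → overlapped-by → yes.
B [Wed 06:00, Thu 07:00] → before → no.
C [Thu 11:00, Thu 15:00] → before → no.
F [Wed 02:00, Thu 06:00] → before → no.
H [Mon 14:00, Tue 08:00] → before → no.
J [Wed 11:00, Thu 23:00] → before → no.
L [Tue 00:00, Thu 03:00] → before → no.
N [Sat 02:00, Sun 01:00] → finishes → no.
P [Thu 22:00, Sun 02:00] → contains → no.
Q [Wed 15:00, Sat 02:00] → overlaps → yes.
S [Wed 00:00, Wed 23:00] → before → no.
V [Fri 19:00, Sat 11:00] → during → no.
Z [Wed 18:00, Sat 23:00] → overlaps → yes.
Result: A, Q, Z.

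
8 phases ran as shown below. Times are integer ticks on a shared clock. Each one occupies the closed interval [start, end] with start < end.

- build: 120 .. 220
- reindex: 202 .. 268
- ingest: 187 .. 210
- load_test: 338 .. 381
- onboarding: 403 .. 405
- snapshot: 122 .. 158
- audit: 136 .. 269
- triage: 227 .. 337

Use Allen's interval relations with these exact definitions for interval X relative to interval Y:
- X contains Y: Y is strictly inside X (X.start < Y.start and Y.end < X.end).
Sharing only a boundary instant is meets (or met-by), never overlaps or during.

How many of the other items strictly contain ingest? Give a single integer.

Target ingest = [187, 210].
audit [136, 269] → contains → counts.
build [120, 220] → contains → counts.
load_test [338, 381] → after → no.
onboarding [403, 405] → after → no.
reindex [202, 268] → overlapped-by → no.
snapshot [122, 158] → before → no.
triage [227, 337] → after → no.
Total: 2.

2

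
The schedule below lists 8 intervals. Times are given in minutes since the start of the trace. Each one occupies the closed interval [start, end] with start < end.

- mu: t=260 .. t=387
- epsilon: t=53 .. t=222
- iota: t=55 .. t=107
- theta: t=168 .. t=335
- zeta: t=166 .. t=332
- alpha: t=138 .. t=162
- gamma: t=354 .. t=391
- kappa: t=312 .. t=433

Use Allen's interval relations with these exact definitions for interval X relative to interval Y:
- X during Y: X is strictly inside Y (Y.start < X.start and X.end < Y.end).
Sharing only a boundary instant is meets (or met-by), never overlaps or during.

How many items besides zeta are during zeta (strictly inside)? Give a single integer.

0

Target zeta = [t=166, t=332].
alpha [t=138, t=162] → before → no.
epsilon [t=53, t=222] → overlaps → no.
gamma [t=354, t=391] → after → no.
iota [t=55, t=107] → before → no.
kappa [t=312, t=433] → overlapped-by → no.
mu [t=260, t=387] → overlapped-by → no.
theta [t=168, t=335] → overlapped-by → no.
Total: 0.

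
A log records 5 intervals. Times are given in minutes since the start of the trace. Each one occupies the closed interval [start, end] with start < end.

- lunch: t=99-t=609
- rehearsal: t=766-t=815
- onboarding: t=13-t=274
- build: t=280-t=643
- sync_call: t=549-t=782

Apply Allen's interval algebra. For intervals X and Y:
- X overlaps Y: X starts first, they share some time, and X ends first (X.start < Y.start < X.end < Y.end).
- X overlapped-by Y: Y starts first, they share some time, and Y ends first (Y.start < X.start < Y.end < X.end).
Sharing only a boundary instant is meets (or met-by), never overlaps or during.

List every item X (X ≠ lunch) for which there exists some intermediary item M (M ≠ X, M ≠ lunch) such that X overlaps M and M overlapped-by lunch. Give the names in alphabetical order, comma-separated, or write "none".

Target lunch = [t=99, t=609].
Intermediaries M with M overlapped-by lunch: build, sync_call.
Via build — items with X overlaps build: none.
Via sync_call — items with X overlaps sync_call: build.
Union: build.

build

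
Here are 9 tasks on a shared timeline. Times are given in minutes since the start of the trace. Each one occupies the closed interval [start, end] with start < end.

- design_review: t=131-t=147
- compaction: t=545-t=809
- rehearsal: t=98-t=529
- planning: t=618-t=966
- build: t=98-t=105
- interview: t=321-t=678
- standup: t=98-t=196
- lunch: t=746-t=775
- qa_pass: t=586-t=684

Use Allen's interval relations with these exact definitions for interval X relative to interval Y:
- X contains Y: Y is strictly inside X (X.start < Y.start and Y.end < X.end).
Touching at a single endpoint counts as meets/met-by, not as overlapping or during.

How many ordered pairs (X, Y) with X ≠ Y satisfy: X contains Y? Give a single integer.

Checking all 72 ordered pairs for relation 'contains'; matching pairs in alphabetical order:
(compaction, lunch): compaction contains lunch ✓
(compaction, qa_pass): compaction contains qa_pass ✓
(planning, lunch): planning contains lunch ✓
(rehearsal, design_review): rehearsal contains design_review ✓
(standup, design_review): standup contains design_review ✓
Count: 5.

5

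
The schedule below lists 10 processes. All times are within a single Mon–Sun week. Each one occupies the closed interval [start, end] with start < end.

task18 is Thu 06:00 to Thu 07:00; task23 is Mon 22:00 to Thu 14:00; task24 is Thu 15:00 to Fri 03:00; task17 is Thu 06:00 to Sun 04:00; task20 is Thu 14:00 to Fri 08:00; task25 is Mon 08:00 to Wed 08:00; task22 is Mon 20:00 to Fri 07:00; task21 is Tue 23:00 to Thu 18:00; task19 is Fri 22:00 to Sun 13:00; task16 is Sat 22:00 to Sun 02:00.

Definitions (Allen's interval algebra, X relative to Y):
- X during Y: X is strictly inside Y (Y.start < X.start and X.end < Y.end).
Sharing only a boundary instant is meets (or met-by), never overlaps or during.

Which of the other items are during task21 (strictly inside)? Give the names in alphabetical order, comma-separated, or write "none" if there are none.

task18

Target task21 = [Tue 23:00, Thu 18:00].
task16 [Sat 22:00, Sun 02:00] → after → no.
task17 [Thu 06:00, Sun 04:00] → overlapped-by → no.
task18 [Thu 06:00, Thu 07:00] → during → yes.
task19 [Fri 22:00, Sun 13:00] → after → no.
task20 [Thu 14:00, Fri 08:00] → overlapped-by → no.
task22 [Mon 20:00, Fri 07:00] → contains → no.
task23 [Mon 22:00, Thu 14:00] → overlaps → no.
task24 [Thu 15:00, Fri 03:00] → overlapped-by → no.
task25 [Mon 08:00, Wed 08:00] → overlaps → no.
Result: task18.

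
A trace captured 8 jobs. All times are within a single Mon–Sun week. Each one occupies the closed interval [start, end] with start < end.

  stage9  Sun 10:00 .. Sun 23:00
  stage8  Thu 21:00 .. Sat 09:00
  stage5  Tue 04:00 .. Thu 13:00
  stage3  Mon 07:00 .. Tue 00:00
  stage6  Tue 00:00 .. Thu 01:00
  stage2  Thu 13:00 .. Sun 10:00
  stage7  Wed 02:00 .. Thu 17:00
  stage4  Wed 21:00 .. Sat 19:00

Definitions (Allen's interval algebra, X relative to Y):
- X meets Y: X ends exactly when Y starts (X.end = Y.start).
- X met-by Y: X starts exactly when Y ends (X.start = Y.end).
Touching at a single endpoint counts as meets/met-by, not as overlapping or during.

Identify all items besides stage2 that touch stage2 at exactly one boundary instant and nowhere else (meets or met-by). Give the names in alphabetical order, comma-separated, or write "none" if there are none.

Target stage2 = [Thu 13:00, Sun 10:00].
stage3 [Mon 07:00, Tue 00:00] → before → no.
stage4 [Wed 21:00, Sat 19:00] → overlaps → no.
stage5 [Tue 04:00, Thu 13:00] → meets → yes.
stage6 [Tue 00:00, Thu 01:00] → before → no.
stage7 [Wed 02:00, Thu 17:00] → overlaps → no.
stage8 [Thu 21:00, Sat 09:00] → during → no.
stage9 [Sun 10:00, Sun 23:00] → met-by → yes.
Result: stage5, stage9.

stage5, stage9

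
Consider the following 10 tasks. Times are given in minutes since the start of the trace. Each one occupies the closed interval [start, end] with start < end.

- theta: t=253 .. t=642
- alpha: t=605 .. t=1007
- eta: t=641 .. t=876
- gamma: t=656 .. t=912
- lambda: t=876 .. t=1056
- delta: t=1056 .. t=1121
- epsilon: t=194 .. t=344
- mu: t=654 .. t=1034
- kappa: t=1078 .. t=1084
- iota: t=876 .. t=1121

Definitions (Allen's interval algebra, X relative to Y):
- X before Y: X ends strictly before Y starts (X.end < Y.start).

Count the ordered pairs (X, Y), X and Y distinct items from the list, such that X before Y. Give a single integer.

23

Checking all 90 ordered pairs for relation 'before'; matching pairs in alphabetical order:
(alpha, delta): alpha before delta ✓
(alpha, kappa): alpha before kappa ✓
(epsilon, alpha): epsilon before alpha ✓
(epsilon, delta): epsilon before delta ✓
(epsilon, eta): epsilon before eta ✓
(epsilon, gamma): epsilon before gamma ✓
(epsilon, iota): epsilon before iota ✓
(epsilon, kappa): epsilon before kappa ✓
(epsilon, lambda): epsilon before lambda ✓
(epsilon, mu): epsilon before mu ✓
(eta, delta): eta before delta ✓
(eta, kappa): eta before kappa ✓
(gamma, delta): gamma before delta ✓
(gamma, kappa): gamma before kappa ✓
(lambda, kappa): lambda before kappa ✓
(mu, delta): mu before delta ✓
(mu, kappa): mu before kappa ✓
(theta, delta): theta before delta ✓
(theta, gamma): theta before gamma ✓
(theta, iota): theta before iota ✓
(theta, kappa): theta before kappa ✓
(theta, lambda): theta before lambda ✓
(theta, mu): theta before mu ✓
Count: 23.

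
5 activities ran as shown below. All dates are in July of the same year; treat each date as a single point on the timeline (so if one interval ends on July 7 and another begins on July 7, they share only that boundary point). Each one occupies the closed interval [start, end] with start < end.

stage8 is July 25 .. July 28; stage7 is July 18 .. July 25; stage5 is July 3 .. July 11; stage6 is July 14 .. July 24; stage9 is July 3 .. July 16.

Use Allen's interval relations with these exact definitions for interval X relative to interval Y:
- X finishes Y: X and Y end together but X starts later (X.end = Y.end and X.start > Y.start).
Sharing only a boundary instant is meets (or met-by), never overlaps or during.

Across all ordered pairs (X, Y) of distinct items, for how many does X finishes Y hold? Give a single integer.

0

Checking all 20 ordered pairs for relation 'finishes'; matching pairs in alphabetical order:
No pair satisfies it.
Count: 0.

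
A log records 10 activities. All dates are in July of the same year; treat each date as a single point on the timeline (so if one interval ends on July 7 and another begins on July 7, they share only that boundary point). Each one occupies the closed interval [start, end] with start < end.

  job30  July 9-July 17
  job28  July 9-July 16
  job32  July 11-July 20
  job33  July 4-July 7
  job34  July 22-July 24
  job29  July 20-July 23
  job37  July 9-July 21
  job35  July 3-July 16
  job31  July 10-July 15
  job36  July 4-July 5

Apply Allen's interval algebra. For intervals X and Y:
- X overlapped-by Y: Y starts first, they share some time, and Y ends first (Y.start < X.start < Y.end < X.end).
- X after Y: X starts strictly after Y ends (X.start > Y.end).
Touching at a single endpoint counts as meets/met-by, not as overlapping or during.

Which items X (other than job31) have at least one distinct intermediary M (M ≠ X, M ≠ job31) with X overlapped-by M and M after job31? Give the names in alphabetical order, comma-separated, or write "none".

job34

Target job31 = [July 10, July 15].
Intermediaries M with M after job31: job29, job34.
Via job29 — items with X overlapped-by job29: job34.
Via job34 — items with X overlapped-by job34: none.
Union: job34.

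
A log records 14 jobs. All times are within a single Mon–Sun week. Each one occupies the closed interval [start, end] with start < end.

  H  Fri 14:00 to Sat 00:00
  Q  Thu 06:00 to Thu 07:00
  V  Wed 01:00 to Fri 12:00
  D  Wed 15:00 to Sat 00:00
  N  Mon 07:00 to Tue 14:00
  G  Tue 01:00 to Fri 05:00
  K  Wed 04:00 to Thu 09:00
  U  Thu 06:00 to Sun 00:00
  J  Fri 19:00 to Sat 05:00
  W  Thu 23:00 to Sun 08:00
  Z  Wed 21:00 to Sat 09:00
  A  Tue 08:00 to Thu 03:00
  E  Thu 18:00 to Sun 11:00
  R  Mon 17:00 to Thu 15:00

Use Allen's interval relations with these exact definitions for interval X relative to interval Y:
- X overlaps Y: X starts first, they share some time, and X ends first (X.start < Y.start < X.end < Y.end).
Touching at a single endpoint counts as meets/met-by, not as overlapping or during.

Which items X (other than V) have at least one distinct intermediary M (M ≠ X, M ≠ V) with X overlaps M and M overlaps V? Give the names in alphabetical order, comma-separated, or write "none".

N, R

Target V = [Wed 01:00, Fri 12:00].
Intermediaries M with M overlaps V: A, G, R.
Via A — items with X overlaps A: N.
Via G — items with X overlaps G: N, R.
Via R — items with X overlaps R: N.
Union: N, R.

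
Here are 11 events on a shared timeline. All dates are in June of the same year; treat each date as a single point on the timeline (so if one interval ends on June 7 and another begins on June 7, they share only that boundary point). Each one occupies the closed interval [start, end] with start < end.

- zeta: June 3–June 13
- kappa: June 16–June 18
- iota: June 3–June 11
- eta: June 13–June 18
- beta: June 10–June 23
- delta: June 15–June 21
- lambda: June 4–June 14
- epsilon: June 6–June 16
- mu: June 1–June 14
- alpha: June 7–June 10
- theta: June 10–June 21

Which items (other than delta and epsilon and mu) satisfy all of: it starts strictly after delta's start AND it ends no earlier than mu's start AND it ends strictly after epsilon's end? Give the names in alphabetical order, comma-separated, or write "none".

Conditions: its start is strictly after delta's start (X.start > June 15) AND its end is no earlier than mu's start (X.end >= June 1) AND its end is strictly after epsilon's end (X.end > June 16).
alpha: start June 7 > June 15? ✗; end June 10 >= June 1? ✓; end June 10 > June 16? ✗ → no.
beta: start June 10 > June 15? ✗; end June 23 >= June 1? ✓; end June 23 > June 16? ✓ → no.
eta: start June 13 > June 15? ✗; end June 18 >= June 1? ✓; end June 18 > June 16? ✓ → no.
iota: start June 3 > June 15? ✗; end June 11 >= June 1? ✓; end June 11 > June 16? ✗ → no.
kappa: start June 16 > June 15? ✓; end June 18 >= June 1? ✓; end June 18 > June 16? ✓ → yes.
lambda: start June 4 > June 15? ✗; end June 14 >= June 1? ✓; end June 14 > June 16? ✗ → no.
theta: start June 10 > June 15? ✗; end June 21 >= June 1? ✓; end June 21 > June 16? ✓ → no.
zeta: start June 3 > June 15? ✗; end June 13 >= June 1? ✓; end June 13 > June 16? ✗ → no.
Result: kappa.

kappa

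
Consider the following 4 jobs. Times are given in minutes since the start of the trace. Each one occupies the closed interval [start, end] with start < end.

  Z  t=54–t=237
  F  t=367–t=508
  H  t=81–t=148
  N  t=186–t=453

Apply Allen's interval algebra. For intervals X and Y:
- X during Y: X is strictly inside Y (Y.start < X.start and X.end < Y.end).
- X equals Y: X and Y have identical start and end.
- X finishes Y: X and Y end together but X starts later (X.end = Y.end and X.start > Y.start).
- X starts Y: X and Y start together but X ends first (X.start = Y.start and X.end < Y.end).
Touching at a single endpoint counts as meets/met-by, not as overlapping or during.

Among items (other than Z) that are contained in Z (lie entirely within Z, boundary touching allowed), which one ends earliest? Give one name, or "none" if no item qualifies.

H

Target Z = [t=54, t=237].
F [t=367, t=508] → after → excluded.
H [t=81, t=148] → during → candidate.
N [t=186, t=453] → overlapped-by → excluded.
Among candidates, earliest end is t=148 → H.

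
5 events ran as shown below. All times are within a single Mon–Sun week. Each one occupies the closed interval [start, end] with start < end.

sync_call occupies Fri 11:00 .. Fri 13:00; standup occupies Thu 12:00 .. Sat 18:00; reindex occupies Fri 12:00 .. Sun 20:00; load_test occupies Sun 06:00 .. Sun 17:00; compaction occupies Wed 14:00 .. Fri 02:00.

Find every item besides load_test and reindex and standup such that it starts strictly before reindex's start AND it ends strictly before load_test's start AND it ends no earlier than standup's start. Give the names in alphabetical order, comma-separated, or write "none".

Conditions: its start is strictly before reindex's start (X.start < Fri 12:00) AND its end is strictly before load_test's start (X.end < Sun 06:00) AND its end is no earlier than standup's start (X.end >= Thu 12:00).
compaction: start Wed 14:00 < Fri 12:00? ✓; end Fri 02:00 < Sun 06:00? ✓; end Fri 02:00 >= Thu 12:00? ✓ → yes.
sync_call: start Fri 11:00 < Fri 12:00? ✓; end Fri 13:00 < Sun 06:00? ✓; end Fri 13:00 >= Thu 12:00? ✓ → yes.
Result: compaction, sync_call.

compaction, sync_call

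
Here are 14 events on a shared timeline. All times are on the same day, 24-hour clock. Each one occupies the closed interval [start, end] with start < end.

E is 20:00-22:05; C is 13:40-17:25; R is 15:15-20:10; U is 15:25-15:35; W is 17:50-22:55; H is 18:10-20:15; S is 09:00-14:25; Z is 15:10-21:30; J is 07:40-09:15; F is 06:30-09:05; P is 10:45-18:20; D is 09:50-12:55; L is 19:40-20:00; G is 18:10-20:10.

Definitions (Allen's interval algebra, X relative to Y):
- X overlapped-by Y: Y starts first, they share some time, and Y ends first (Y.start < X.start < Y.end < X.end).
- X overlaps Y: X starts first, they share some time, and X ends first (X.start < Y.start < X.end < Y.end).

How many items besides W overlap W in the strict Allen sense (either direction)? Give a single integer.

Target W = [17:50, 22:55].
C [13:40, 17:25] → before → no.
D [09:50, 12:55] → before → no.
E [20:00, 22:05] → during → no.
F [06:30, 09:05] → before → no.
G [18:10, 20:10] → during → no.
H [18:10, 20:15] → during → no.
J [07:40, 09:15] → before → no.
L [19:40, 20:00] → during → no.
P [10:45, 18:20] → overlaps → counts.
R [15:15, 20:10] → overlaps → counts.
S [09:00, 14:25] → before → no.
U [15:25, 15:35] → before → no.
Z [15:10, 21:30] → overlaps → counts.
Total: 3.

3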